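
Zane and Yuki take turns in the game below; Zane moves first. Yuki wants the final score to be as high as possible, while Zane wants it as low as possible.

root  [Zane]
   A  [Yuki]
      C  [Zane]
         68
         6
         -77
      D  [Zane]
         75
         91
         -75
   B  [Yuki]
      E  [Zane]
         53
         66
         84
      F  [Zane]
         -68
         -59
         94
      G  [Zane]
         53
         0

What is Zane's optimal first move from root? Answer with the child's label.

A

C (Zane): min(68, 6, -77) = -77
D (Zane): min(75, 91, -75) = -75
A (Yuki): max(-77, -75) = -75
E (Zane): min(53, 66, 84) = 53
F (Zane): min(-68, -59, 94) = -68
G (Zane): min(53, 0) = 0
B (Yuki): max(53, -68, 0) = 53
root (Zane): min(-75, 53) = -75
Zane at root wants the lowest of {A=-75, B=53}, so chooses A.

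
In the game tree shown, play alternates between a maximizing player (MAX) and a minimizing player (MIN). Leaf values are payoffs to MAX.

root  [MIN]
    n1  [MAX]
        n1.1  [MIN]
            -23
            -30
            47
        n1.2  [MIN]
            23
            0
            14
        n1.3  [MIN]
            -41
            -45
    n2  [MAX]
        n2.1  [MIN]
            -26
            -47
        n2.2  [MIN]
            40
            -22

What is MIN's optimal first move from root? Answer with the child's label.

n1.1 (MIN): min(-23, -30, 47) = -30
n1.2 (MIN): min(23, 0, 14) = 0
n1.3 (MIN): min(-41, -45) = -45
n1 (MAX): max(-30, 0, -45) = 0
n2.1 (MIN): min(-26, -47) = -47
n2.2 (MIN): min(40, -22) = -22
n2 (MAX): max(-47, -22) = -22
root (MIN): min(0, -22) = -22
MIN at root wants the lowest of {n1=0, n2=-22}, so chooses n2.

n2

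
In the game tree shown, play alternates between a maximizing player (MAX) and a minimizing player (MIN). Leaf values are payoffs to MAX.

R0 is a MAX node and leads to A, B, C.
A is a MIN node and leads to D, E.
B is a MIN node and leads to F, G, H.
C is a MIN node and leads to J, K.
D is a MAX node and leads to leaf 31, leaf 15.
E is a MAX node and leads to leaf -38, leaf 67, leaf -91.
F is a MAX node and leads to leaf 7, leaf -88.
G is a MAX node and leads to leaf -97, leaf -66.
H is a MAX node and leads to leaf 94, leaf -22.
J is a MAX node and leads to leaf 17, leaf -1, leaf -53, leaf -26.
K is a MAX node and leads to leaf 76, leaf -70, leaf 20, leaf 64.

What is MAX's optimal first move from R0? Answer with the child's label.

A

D (MAX): max(31, 15) = 31
E (MAX): max(-38, 67, -91) = 67
A (MIN): min(31, 67) = 31
F (MAX): max(7, -88) = 7
G (MAX): max(-97, -66) = -66
H (MAX): max(94, -22) = 94
B (MIN): min(7, -66, 94) = -66
J (MAX): max(17, -1, -53, -26) = 17
K (MAX): max(76, -70, 20, 64) = 76
C (MIN): min(17, 76) = 17
R0 (MAX): max(31, -66, 17) = 31
MAX at R0 wants the highest of {A=31, B=-66, C=17}, so chooses A.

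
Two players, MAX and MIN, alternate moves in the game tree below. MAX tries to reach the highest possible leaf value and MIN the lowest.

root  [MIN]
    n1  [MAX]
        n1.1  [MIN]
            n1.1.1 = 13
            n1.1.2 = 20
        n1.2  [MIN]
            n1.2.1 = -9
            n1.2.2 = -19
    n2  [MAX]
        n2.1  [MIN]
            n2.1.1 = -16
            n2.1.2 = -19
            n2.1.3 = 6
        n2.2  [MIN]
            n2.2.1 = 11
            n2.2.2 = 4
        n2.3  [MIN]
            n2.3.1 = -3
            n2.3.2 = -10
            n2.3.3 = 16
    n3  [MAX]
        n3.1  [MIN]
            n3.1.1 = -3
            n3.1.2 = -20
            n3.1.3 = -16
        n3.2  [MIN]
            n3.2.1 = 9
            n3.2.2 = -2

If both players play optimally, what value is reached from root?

n1.1 (MIN): min(13, 20) = 13
n1.2 (MIN): min(-9, -19) = -19
n1 (MAX): max(13, -19) = 13
n2.1 (MIN): min(-16, -19, 6) = -19
n2.2 (MIN): min(11, 4) = 4
n2.3 (MIN): min(-3, -10, 16) = -10
n2 (MAX): max(-19, 4, -10) = 4
n3.1 (MIN): min(-3, -20, -16) = -20
n3.2 (MIN): min(9, -2) = -2
n3 (MAX): max(-20, -2) = -2
root (MIN): min(13, 4, -2) = -2

-2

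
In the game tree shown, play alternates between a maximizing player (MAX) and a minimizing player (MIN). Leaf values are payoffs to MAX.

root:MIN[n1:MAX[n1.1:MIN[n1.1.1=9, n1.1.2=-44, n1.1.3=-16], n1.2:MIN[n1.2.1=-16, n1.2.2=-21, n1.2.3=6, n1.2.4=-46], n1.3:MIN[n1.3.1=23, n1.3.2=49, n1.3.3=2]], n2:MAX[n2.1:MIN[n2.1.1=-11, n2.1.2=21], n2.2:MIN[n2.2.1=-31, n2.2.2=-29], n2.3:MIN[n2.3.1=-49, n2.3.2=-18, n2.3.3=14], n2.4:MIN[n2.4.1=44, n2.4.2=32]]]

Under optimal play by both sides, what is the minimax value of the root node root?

2

n1.1 (MIN): min(9, -44, -16) = -44
n1.2 (MIN): min(-16, -21, 6, -46) = -46
n1.3 (MIN): min(23, 49, 2) = 2
n1 (MAX): max(-44, -46, 2) = 2
n2.1 (MIN): min(-11, 21) = -11
n2.2 (MIN): min(-31, -29) = -31
n2.3 (MIN): min(-49, -18, 14) = -49
n2.4 (MIN): min(44, 32) = 32
n2 (MAX): max(-11, -31, -49, 32) = 32
root (MIN): min(2, 32) = 2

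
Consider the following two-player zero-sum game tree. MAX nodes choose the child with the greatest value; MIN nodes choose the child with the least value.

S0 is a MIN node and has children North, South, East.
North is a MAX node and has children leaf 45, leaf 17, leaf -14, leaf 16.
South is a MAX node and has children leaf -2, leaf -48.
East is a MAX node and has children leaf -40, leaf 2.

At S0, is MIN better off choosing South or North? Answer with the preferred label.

South

South (MAX): max(-2, -48) = -2
North (MAX): max(45, 17, -14, 16) = 45
MIN prefers the lower value; South=-2, North=45. South is better since -2 < 45.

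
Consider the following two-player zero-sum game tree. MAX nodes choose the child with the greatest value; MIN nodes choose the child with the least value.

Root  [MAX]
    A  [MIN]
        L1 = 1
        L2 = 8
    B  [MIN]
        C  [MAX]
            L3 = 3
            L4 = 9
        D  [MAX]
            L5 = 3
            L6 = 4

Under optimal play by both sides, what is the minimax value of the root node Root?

4

A (MIN): min(1, 8) = 1
C (MAX): max(3, 9) = 9
D (MAX): max(3, 4) = 4
B (MIN): min(9, 4) = 4
Root (MAX): max(1, 4) = 4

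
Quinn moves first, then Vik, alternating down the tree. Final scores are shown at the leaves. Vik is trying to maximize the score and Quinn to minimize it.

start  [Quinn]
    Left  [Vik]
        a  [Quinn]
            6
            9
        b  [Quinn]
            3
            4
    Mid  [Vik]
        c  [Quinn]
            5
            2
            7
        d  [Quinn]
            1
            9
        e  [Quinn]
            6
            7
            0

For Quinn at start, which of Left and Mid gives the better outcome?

a (Quinn): min(6, 9) = 6
b (Quinn): min(3, 4) = 3
Left (Vik): max(6, 3) = 6
c (Quinn): min(5, 2, 7) = 2
d (Quinn): min(1, 9) = 1
e (Quinn): min(6, 7, 0) = 0
Mid (Vik): max(2, 1, 0) = 2
Quinn prefers the lower value; Left=6, Mid=2. Mid is better since 2 < 6.

Mid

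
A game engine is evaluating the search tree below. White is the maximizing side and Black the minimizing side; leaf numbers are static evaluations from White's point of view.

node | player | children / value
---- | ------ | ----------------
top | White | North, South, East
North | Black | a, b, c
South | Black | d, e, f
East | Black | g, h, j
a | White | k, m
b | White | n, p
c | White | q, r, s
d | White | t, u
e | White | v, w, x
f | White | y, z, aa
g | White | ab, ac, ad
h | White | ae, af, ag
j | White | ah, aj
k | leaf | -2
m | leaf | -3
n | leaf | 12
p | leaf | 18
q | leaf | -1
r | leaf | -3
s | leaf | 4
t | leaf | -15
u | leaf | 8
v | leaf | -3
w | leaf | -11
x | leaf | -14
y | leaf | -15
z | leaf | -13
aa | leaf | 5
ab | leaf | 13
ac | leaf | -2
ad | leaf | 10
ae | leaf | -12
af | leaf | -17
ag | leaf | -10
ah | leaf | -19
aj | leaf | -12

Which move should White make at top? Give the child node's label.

a (White): max(-2, -3) = -2
b (White): max(12, 18) = 18
c (White): max(-1, -3, 4) = 4
North (Black): min(-2, 18, 4) = -2
d (White): max(-15, 8) = 8
e (White): max(-3, -11, -14) = -3
f (White): max(-15, -13, 5) = 5
South (Black): min(8, -3, 5) = -3
g (White): max(13, -2, 10) = 13
h (White): max(-12, -17, -10) = -10
j (White): max(-19, -12) = -12
East (Black): min(13, -10, -12) = -12
top (White): max(-2, -3, -12) = -2
White at top wants the highest of {North=-2, South=-3, East=-12}, so chooses North.

North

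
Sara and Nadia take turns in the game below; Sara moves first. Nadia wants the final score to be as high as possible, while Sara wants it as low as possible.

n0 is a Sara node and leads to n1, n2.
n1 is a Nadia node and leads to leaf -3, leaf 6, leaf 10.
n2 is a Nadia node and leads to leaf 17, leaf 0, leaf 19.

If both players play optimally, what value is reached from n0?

10

n1 (Nadia): max(-3, 6, 10) = 10
n2 (Nadia): max(17, 0, 19) = 19
n0 (Sara): min(10, 19) = 10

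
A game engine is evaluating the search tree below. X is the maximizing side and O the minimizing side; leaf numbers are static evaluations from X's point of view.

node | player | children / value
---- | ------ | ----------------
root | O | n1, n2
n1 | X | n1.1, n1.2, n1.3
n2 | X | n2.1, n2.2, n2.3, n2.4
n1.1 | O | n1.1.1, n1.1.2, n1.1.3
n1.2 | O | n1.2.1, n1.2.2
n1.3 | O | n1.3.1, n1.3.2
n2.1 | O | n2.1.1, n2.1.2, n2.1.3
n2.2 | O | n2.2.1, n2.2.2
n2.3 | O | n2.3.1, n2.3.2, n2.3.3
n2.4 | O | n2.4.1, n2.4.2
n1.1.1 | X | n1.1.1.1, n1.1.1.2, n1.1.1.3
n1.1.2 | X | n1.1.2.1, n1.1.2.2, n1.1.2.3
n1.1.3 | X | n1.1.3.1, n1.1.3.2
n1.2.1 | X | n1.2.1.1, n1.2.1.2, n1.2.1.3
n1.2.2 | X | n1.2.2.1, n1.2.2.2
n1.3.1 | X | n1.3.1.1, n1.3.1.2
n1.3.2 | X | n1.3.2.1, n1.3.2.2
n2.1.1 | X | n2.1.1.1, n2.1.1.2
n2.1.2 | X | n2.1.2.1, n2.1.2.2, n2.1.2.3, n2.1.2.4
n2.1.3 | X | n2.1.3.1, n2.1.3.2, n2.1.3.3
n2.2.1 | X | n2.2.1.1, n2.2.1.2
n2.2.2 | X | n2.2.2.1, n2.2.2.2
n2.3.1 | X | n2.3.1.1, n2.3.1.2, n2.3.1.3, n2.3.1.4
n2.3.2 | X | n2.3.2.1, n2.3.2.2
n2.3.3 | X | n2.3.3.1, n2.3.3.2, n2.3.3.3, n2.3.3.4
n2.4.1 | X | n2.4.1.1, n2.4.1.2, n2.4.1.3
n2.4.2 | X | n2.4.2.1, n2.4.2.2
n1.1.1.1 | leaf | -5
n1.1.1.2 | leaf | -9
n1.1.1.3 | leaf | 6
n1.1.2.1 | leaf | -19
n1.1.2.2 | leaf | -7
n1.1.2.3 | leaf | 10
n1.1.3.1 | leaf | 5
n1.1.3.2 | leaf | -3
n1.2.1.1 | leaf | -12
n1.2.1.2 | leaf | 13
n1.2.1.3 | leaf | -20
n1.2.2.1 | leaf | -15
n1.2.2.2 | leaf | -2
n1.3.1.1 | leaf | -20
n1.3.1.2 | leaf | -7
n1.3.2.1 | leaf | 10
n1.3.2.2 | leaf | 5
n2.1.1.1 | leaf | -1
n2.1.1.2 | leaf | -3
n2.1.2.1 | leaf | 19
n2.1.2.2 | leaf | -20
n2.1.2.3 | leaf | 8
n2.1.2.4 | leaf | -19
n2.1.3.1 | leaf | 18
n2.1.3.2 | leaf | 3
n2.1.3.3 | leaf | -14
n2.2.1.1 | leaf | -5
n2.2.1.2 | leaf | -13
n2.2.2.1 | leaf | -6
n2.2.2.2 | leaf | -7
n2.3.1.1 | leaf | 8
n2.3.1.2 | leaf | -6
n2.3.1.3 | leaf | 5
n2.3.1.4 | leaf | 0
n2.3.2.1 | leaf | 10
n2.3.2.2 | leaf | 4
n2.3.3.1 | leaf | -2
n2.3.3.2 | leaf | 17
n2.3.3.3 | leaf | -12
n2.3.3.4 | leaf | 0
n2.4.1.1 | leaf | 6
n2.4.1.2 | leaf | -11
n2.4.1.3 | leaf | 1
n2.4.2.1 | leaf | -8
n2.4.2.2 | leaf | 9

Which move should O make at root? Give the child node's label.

n1.1.1 (X): max(-5, -9, 6) = 6
n1.1.2 (X): max(-19, -7, 10) = 10
n1.1.3 (X): max(5, -3) = 5
n1.1 (O): min(6, 10, 5) = 5
n1.2.1 (X): max(-12, 13, -20) = 13
n1.2.2 (X): max(-15, -2) = -2
n1.2 (O): min(13, -2) = -2
n1.3.1 (X): max(-20, -7) = -7
n1.3.2 (X): max(10, 5) = 10
n1.3 (O): min(-7, 10) = -7
n1 (X): max(5, -2, -7) = 5
n2.1.1 (X): max(-1, -3) = -1
n2.1.2 (X): max(19, -20, 8, -19) = 19
n2.1.3 (X): max(18, 3, -14) = 18
n2.1 (O): min(-1, 19, 18) = -1
n2.2.1 (X): max(-5, -13) = -5
n2.2.2 (X): max(-6, -7) = -6
n2.2 (O): min(-5, -6) = -6
n2.3.1 (X): max(8, -6, 5, 0) = 8
n2.3.2 (X): max(10, 4) = 10
n2.3.3 (X): max(-2, 17, -12, 0) = 17
n2.3 (O): min(8, 10, 17) = 8
n2.4.1 (X): max(6, -11, 1) = 6
n2.4.2 (X): max(-8, 9) = 9
n2.4 (O): min(6, 9) = 6
n2 (X): max(-1, -6, 8, 6) = 8
root (O): min(5, 8) = 5
O at root wants the lowest of {n1=5, n2=8}, so chooses n1.

n1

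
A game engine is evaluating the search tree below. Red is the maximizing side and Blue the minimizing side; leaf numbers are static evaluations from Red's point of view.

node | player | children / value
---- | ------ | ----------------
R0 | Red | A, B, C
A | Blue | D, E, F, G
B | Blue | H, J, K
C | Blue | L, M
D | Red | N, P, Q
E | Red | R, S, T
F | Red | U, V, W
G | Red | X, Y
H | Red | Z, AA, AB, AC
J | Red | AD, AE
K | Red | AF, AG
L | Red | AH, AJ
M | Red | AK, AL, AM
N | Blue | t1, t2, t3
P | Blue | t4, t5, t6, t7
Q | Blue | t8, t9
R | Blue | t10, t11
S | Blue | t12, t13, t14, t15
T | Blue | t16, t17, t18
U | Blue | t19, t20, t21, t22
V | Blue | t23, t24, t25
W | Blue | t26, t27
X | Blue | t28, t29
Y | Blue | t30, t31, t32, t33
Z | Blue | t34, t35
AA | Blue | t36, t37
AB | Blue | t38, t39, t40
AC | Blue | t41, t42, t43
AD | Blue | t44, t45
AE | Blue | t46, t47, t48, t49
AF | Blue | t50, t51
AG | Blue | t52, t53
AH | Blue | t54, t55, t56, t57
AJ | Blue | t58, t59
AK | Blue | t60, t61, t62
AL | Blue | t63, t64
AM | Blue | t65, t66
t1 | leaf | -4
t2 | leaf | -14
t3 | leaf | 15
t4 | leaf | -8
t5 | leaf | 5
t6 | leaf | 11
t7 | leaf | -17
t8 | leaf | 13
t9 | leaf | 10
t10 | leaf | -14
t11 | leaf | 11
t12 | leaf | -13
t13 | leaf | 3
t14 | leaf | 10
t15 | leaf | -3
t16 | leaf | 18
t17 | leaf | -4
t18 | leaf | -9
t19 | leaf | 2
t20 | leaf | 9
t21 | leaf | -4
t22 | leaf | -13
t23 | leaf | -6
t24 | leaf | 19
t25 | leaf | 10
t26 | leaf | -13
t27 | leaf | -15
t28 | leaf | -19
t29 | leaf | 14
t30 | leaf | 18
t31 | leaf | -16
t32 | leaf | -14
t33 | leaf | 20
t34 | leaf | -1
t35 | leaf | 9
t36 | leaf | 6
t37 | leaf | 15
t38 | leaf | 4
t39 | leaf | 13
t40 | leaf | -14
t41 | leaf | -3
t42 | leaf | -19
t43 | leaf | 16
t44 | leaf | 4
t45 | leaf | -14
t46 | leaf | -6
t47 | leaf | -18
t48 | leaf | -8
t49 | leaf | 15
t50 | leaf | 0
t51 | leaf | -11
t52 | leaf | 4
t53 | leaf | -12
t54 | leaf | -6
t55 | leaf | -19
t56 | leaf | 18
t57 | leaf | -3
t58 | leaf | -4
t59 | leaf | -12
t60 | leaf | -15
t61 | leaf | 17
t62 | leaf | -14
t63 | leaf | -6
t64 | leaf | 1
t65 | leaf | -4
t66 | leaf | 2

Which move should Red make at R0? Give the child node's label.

N (Blue): min(-4, -14, 15) = -14
P (Blue): min(-8, 5, 11, -17) = -17
Q (Blue): min(13, 10) = 10
D (Red): max(-14, -17, 10) = 10
R (Blue): min(-14, 11) = -14
S (Blue): min(-13, 3, 10, -3) = -13
T (Blue): min(18, -4, -9) = -9
E (Red): max(-14, -13, -9) = -9
U (Blue): min(2, 9, -4, -13) = -13
V (Blue): min(-6, 19, 10) = -6
W (Blue): min(-13, -15) = -15
F (Red): max(-13, -6, -15) = -6
X (Blue): min(-19, 14) = -19
Y (Blue): min(18, -16, -14, 20) = -16
G (Red): max(-19, -16) = -16
A (Blue): min(10, -9, -6, -16) = -16
Z (Blue): min(-1, 9) = -1
AA (Blue): min(6, 15) = 6
AB (Blue): min(4, 13, -14) = -14
AC (Blue): min(-3, -19, 16) = -19
H (Red): max(-1, 6, -14, -19) = 6
AD (Blue): min(4, -14) = -14
AE (Blue): min(-6, -18, -8, 15) = -18
J (Red): max(-14, -18) = -14
AF (Blue): min(0, -11) = -11
AG (Blue): min(4, -12) = -12
K (Red): max(-11, -12) = -11
B (Blue): min(6, -14, -11) = -14
AH (Blue): min(-6, -19, 18, -3) = -19
AJ (Blue): min(-4, -12) = -12
L (Red): max(-19, -12) = -12
AK (Blue): min(-15, 17, -14) = -15
AL (Blue): min(-6, 1) = -6
AM (Blue): min(-4, 2) = -4
M (Red): max(-15, -6, -4) = -4
C (Blue): min(-12, -4) = -12
R0 (Red): max(-16, -14, -12) = -12
Red at R0 wants the highest of {A=-16, B=-14, C=-12}, so chooses C.

C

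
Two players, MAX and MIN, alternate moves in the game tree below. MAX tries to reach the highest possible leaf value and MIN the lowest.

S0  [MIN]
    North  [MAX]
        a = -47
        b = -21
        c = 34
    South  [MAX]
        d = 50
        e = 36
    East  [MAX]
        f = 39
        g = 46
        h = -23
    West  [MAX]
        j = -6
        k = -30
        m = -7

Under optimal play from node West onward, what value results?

West (MAX): max(-6, -30, -7) = -6

-6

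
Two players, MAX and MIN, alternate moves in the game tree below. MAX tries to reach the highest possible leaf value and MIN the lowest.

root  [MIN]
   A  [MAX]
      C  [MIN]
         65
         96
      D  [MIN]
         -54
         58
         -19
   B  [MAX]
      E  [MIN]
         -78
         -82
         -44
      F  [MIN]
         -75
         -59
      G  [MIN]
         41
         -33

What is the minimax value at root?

-33

C (MIN): min(65, 96) = 65
D (MIN): min(-54, 58, -19) = -54
A (MAX): max(65, -54) = 65
E (MIN): min(-78, -82, -44) = -82
F (MIN): min(-75, -59) = -75
G (MIN): min(41, -33) = -33
B (MAX): max(-82, -75, -33) = -33
root (MIN): min(65, -33) = -33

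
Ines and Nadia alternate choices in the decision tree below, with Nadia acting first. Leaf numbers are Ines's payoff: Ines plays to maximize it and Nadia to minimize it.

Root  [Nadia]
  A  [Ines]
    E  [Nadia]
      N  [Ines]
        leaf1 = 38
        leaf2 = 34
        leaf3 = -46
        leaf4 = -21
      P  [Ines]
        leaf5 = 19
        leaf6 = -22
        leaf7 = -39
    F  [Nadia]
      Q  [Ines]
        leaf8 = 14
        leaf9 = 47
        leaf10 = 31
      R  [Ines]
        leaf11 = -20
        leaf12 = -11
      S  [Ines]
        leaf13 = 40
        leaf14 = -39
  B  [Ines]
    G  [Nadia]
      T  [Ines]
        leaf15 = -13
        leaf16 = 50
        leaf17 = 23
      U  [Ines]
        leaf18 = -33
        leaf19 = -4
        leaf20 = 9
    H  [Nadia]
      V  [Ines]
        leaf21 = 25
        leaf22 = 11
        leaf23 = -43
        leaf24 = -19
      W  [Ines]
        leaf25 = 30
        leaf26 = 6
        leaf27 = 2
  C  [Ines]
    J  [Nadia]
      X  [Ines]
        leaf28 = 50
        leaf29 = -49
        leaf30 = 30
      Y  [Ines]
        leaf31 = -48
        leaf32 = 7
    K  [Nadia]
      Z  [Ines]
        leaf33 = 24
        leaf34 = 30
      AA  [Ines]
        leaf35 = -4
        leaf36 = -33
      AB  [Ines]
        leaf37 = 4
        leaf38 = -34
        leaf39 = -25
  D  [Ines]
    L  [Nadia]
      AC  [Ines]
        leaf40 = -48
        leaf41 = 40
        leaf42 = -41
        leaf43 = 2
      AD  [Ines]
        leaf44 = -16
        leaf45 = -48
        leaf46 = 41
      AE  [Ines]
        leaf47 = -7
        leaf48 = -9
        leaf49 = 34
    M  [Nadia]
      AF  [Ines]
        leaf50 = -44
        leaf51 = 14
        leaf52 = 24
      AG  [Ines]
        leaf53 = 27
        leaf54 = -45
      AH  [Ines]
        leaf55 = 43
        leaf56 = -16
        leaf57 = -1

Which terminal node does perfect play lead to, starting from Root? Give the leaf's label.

leaf32

N (Ines): max(38, 34, -46, -21) = 38
P (Ines): max(19, -22, -39) = 19
E (Nadia): min(38, 19) = 19
Q (Ines): max(14, 47, 31) = 47
R (Ines): max(-20, -11) = -11
S (Ines): max(40, -39) = 40
F (Nadia): min(47, -11, 40) = -11
A (Ines): max(19, -11) = 19
T (Ines): max(-13, 50, 23) = 50
U (Ines): max(-33, -4, 9) = 9
G (Nadia): min(50, 9) = 9
V (Ines): max(25, 11, -43, -19) = 25
W (Ines): max(30, 6, 2) = 30
H (Nadia): min(25, 30) = 25
B (Ines): max(9, 25) = 25
X (Ines): max(50, -49, 30) = 50
Y (Ines): max(-48, 7) = 7
J (Nadia): min(50, 7) = 7
Z (Ines): max(24, 30) = 30
AA (Ines): max(-4, -33) = -4
AB (Ines): max(4, -34, -25) = 4
K (Nadia): min(30, -4, 4) = -4
C (Ines): max(7, -4) = 7
AC (Ines): max(-48, 40, -41, 2) = 40
AD (Ines): max(-16, -48, 41) = 41
AE (Ines): max(-7, -9, 34) = 34
L (Nadia): min(40, 41, 34) = 34
AF (Ines): max(-44, 14, 24) = 24
AG (Ines): max(27, -45) = 27
AH (Ines): max(43, -16, -1) = 43
M (Nadia): min(24, 27, 43) = 24
D (Ines): max(34, 24) = 34
Root (Nadia): min(19, 25, 7, 34) = 7
At Root, Nadia picks C (lowest: 7).
At C, Ines picks J (highest: 7).
At J, Nadia picks Y (lowest: 7).
At Y, Ines picks leaf32 (highest: 7).
Terminal value 7.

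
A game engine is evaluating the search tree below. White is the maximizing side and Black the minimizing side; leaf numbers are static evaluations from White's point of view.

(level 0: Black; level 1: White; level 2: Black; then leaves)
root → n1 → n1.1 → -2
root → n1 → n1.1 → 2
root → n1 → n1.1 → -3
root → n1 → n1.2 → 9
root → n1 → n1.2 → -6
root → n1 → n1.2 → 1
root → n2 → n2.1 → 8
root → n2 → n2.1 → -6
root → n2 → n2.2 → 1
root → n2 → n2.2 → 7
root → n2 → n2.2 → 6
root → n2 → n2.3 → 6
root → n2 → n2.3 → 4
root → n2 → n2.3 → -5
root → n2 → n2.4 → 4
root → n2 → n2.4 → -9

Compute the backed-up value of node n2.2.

1

n2.2 (Black): min(1, 7, 6) = 1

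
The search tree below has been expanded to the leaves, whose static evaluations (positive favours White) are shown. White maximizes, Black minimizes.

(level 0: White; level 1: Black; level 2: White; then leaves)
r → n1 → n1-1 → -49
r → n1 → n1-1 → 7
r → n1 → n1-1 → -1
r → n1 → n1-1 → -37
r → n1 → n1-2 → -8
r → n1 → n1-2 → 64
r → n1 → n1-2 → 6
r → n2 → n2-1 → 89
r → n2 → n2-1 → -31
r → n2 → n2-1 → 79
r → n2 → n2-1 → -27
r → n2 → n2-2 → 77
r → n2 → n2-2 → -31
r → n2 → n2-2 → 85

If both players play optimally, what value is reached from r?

85

n1-1 (White): max(-49, 7, -1, -37) = 7
n1-2 (White): max(-8, 64, 6) = 64
n1 (Black): min(7, 64) = 7
n2-1 (White): max(89, -31, 79, -27) = 89
n2-2 (White): max(77, -31, 85) = 85
n2 (Black): min(89, 85) = 85
r (White): max(7, 85) = 85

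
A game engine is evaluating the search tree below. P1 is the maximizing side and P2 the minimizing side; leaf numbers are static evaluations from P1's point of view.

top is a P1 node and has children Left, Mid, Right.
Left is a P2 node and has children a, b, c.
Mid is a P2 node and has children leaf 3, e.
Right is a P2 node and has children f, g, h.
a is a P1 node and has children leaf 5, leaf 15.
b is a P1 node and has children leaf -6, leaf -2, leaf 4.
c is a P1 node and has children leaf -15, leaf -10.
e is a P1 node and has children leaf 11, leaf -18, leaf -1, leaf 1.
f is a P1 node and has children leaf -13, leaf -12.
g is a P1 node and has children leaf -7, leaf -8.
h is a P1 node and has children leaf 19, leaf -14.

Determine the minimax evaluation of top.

a (P1): max(5, 15) = 15
b (P1): max(-6, -2, 4) = 4
c (P1): max(-15, -10) = -10
Left (P2): min(15, 4, -10) = -10
e (P1): max(11, -18, -1, 1) = 11
Mid (P2): min(3, 11) = 3
f (P1): max(-13, -12) = -12
g (P1): max(-7, -8) = -7
h (P1): max(19, -14) = 19
Right (P2): min(-12, -7, 19) = -12
top (P1): max(-10, 3, -12) = 3

3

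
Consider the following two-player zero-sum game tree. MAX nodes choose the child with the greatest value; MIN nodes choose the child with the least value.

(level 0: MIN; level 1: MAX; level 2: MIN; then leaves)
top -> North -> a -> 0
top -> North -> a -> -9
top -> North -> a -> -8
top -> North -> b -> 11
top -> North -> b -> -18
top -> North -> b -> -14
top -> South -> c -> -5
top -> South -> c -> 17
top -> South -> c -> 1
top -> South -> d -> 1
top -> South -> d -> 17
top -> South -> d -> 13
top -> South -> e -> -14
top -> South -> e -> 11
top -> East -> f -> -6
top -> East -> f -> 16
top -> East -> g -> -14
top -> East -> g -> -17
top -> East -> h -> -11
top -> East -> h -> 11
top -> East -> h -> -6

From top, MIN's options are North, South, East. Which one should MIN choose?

a (MIN): min(0, -9, -8) = -9
b (MIN): min(11, -18, -14) = -18
North (MAX): max(-9, -18) = -9
c (MIN): min(-5, 17, 1) = -5
d (MIN): min(1, 17, 13) = 1
e (MIN): min(-14, 11) = -14
South (MAX): max(-5, 1, -14) = 1
f (MIN): min(-6, 16) = -6
g (MIN): min(-14, -17) = -17
h (MIN): min(-11, 11, -6) = -11
East (MAX): max(-6, -17, -11) = -6
top (MIN): min(-9, 1, -6) = -9
MIN at top wants the lowest of {North=-9, South=1, East=-6}, so chooses North.

North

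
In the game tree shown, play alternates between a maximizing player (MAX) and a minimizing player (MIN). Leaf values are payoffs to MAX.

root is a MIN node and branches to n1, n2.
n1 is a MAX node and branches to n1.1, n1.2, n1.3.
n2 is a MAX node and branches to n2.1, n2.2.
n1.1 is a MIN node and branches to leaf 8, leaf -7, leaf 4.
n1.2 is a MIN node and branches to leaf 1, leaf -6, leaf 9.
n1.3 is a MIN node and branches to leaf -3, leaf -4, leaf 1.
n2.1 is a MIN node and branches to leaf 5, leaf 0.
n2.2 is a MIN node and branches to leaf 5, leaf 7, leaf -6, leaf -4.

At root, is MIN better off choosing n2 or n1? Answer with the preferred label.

n2.1 (MIN): min(5, 0) = 0
n2.2 (MIN): min(5, 7, -6, -4) = -6
n2 (MAX): max(0, -6) = 0
n1.1 (MIN): min(8, -7, 4) = -7
n1.2 (MIN): min(1, -6, 9) = -6
n1.3 (MIN): min(-3, -4, 1) = -4
n1 (MAX): max(-7, -6, -4) = -4
MIN prefers the lower value; n2=0, n1=-4. n1 is better since -4 < 0.

n1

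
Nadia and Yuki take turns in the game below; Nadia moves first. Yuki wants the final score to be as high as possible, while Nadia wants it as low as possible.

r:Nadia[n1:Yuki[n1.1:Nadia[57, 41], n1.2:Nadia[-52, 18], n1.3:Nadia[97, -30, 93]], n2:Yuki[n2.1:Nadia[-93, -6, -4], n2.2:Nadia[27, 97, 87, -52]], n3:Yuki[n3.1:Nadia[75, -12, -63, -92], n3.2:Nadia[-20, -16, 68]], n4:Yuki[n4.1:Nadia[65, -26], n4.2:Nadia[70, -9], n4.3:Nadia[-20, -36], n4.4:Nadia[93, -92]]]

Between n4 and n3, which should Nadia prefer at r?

n3

n4.1 (Nadia): min(65, -26) = -26
n4.2 (Nadia): min(70, -9) = -9
n4.3 (Nadia): min(-20, -36) = -36
n4.4 (Nadia): min(93, -92) = -92
n4 (Yuki): max(-26, -9, -36, -92) = -9
n3.1 (Nadia): min(75, -12, -63, -92) = -92
n3.2 (Nadia): min(-20, -16, 68) = -20
n3 (Yuki): max(-92, -20) = -20
Nadia prefers the lower value; n4=-9, n3=-20. n3 is better since -20 < -9.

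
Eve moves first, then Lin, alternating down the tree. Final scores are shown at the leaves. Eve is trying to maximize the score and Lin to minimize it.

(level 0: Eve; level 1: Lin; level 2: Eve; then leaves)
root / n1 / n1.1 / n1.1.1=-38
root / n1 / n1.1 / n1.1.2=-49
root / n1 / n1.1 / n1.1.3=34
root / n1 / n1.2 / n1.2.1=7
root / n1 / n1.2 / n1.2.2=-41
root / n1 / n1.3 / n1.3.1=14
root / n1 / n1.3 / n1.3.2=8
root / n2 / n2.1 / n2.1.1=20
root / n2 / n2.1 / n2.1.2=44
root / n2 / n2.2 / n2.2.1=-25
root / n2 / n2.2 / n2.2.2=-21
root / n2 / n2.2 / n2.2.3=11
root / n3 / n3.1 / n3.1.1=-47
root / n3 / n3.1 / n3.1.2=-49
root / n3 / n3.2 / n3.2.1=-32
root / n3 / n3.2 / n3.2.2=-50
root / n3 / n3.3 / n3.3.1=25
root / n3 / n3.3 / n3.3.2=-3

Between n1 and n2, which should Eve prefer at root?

n2

n1.1 (Eve): max(-38, -49, 34) = 34
n1.2 (Eve): max(7, -41) = 7
n1.3 (Eve): max(14, 8) = 14
n1 (Lin): min(34, 7, 14) = 7
n2.1 (Eve): max(20, 44) = 44
n2.2 (Eve): max(-25, -21, 11) = 11
n2 (Lin): min(44, 11) = 11
Eve prefers the higher value; n1=7, n2=11. n2 is better since 11 > 7.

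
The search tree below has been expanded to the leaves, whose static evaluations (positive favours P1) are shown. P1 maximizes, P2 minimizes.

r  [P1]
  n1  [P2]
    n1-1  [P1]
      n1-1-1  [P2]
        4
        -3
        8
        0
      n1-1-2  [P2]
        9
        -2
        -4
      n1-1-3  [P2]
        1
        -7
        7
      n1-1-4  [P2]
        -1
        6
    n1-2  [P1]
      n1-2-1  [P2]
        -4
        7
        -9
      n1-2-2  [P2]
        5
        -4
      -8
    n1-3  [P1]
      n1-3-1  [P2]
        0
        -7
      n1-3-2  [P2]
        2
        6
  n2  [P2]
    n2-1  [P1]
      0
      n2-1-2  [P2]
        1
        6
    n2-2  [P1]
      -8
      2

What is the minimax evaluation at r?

1

n1-1-1 (P2): min(4, -3, 8, 0) = -3
n1-1-2 (P2): min(9, -2, -4) = -4
n1-1-3 (P2): min(1, -7, 7) = -7
n1-1-4 (P2): min(-1, 6) = -1
n1-1 (P1): max(-3, -4, -7, -1) = -1
n1-2-1 (P2): min(-4, 7, -9) = -9
n1-2-2 (P2): min(5, -4) = -4
n1-2 (P1): max(-9, -4, -8) = -4
n1-3-1 (P2): min(0, -7) = -7
n1-3-2 (P2): min(2, 6) = 2
n1-3 (P1): max(-7, 2) = 2
n1 (P2): min(-1, -4, 2) = -4
n2-1-2 (P2): min(1, 6) = 1
n2-1 (P1): max(0, 1) = 1
n2-2 (P1): max(-8, 2) = 2
n2 (P2): min(1, 2) = 1
r (P1): max(-4, 1) = 1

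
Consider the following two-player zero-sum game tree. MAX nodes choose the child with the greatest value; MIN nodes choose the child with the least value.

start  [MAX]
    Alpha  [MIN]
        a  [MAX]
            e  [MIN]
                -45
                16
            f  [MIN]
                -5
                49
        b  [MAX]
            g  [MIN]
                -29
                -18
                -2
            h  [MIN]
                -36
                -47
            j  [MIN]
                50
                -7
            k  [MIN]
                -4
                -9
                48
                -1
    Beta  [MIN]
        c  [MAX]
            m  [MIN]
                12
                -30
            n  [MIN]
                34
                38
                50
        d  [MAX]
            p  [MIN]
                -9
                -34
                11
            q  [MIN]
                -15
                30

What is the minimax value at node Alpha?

e (MIN): min(-45, 16) = -45
f (MIN): min(-5, 49) = -5
a (MAX): max(-45, -5) = -5
g (MIN): min(-29, -18, -2) = -29
h (MIN): min(-36, -47) = -47
j (MIN): min(50, -7) = -7
k (MIN): min(-4, -9, 48, -1) = -9
b (MAX): max(-29, -47, -7, -9) = -7
Alpha (MIN): min(-5, -7) = -7

-7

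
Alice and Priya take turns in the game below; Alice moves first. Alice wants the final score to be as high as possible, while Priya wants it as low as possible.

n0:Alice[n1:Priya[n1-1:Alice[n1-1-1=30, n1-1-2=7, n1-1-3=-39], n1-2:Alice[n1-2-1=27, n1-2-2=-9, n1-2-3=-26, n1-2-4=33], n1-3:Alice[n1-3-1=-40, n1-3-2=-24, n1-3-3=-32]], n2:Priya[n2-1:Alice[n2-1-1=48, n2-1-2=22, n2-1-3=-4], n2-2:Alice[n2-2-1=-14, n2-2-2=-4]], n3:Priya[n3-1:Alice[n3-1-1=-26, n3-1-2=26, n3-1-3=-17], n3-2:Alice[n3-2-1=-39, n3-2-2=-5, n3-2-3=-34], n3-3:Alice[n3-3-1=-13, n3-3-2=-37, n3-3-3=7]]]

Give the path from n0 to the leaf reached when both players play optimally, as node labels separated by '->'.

n1-1 (Alice): max(30, 7, -39) = 30
n1-2 (Alice): max(27, -9, -26, 33) = 33
n1-3 (Alice): max(-40, -24, -32) = -24
n1 (Priya): min(30, 33, -24) = -24
n2-1 (Alice): max(48, 22, -4) = 48
n2-2 (Alice): max(-14, -4) = -4
n2 (Priya): min(48, -4) = -4
n3-1 (Alice): max(-26, 26, -17) = 26
n3-2 (Alice): max(-39, -5, -34) = -5
n3-3 (Alice): max(-13, -37, 7) = 7
n3 (Priya): min(26, -5, 7) = -5
n0 (Alice): max(-24, -4, -5) = -4
At n0, Alice picks n2 (highest: -4).
At n2, Priya picks n2-2 (lowest: -4).
At n2-2, Alice picks n2-2-2 (highest: -4).
Terminal value -4.

n0 -> n2 -> n2-2 -> n2-2-2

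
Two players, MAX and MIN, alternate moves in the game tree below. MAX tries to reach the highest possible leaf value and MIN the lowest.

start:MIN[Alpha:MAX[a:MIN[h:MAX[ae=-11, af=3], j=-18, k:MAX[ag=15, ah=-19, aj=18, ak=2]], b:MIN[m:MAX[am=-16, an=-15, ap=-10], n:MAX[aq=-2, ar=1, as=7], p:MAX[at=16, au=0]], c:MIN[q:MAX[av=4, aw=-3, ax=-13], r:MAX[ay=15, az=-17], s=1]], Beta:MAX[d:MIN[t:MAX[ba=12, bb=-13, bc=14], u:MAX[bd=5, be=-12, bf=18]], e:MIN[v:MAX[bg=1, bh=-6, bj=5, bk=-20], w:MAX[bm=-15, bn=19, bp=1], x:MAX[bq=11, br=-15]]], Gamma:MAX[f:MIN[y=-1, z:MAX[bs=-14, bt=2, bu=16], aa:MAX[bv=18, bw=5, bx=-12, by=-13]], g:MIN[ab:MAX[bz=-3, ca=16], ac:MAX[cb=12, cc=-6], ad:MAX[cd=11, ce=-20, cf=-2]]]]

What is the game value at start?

h (MAX): max(-11, 3) = 3
k (MAX): max(15, -19, 18, 2) = 18
a (MIN): min(3, -18, 18) = -18
m (MAX): max(-16, -15, -10) = -10
n (MAX): max(-2, 1, 7) = 7
p (MAX): max(16, 0) = 16
b (MIN): min(-10, 7, 16) = -10
q (MAX): max(4, -3, -13) = 4
r (MAX): max(15, -17) = 15
c (MIN): min(4, 15, 1) = 1
Alpha (MAX): max(-18, -10, 1) = 1
t (MAX): max(12, -13, 14) = 14
u (MAX): max(5, -12, 18) = 18
d (MIN): min(14, 18) = 14
v (MAX): max(1, -6, 5, -20) = 5
w (MAX): max(-15, 19, 1) = 19
x (MAX): max(11, -15) = 11
e (MIN): min(5, 19, 11) = 5
Beta (MAX): max(14, 5) = 14
z (MAX): max(-14, 2, 16) = 16
aa (MAX): max(18, 5, -12, -13) = 18
f (MIN): min(-1, 16, 18) = -1
ab (MAX): max(-3, 16) = 16
ac (MAX): max(12, -6) = 12
ad (MAX): max(11, -20, -2) = 11
g (MIN): min(16, 12, 11) = 11
Gamma (MAX): max(-1, 11) = 11
start (MIN): min(1, 14, 11) = 1

1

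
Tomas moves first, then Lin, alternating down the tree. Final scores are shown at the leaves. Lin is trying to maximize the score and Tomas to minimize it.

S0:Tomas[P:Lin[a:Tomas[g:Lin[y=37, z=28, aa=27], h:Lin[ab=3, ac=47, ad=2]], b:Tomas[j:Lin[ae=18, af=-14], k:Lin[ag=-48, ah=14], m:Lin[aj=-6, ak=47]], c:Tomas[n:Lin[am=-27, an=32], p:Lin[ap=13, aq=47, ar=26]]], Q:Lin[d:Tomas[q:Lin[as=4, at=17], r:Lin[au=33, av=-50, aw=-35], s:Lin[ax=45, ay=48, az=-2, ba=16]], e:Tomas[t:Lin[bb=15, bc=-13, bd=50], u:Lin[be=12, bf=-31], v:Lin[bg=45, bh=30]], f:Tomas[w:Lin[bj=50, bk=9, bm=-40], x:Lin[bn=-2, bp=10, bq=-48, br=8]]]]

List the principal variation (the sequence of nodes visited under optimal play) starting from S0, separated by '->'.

g (Lin): max(37, 28, 27) = 37
h (Lin): max(3, 47, 2) = 47
a (Tomas): min(37, 47) = 37
j (Lin): max(18, -14) = 18
k (Lin): max(-48, 14) = 14
m (Lin): max(-6, 47) = 47
b (Tomas): min(18, 14, 47) = 14
n (Lin): max(-27, 32) = 32
p (Lin): max(13, 47, 26) = 47
c (Tomas): min(32, 47) = 32
P (Lin): max(37, 14, 32) = 37
q (Lin): max(4, 17) = 17
r (Lin): max(33, -50, -35) = 33
s (Lin): max(45, 48, -2, 16) = 48
d (Tomas): min(17, 33, 48) = 17
t (Lin): max(15, -13, 50) = 50
u (Lin): max(12, -31) = 12
v (Lin): max(45, 30) = 45
e (Tomas): min(50, 12, 45) = 12
w (Lin): max(50, 9, -40) = 50
x (Lin): max(-2, 10, -48, 8) = 10
f (Tomas): min(50, 10) = 10
Q (Lin): max(17, 12, 10) = 17
S0 (Tomas): min(37, 17) = 17
At S0, Tomas picks Q (lowest: 17).
At Q, Lin picks d (highest: 17).
At d, Tomas picks q (lowest: 17).
At q, Lin picks at (highest: 17).
Terminal value 17.

S0 -> Q -> d -> q -> at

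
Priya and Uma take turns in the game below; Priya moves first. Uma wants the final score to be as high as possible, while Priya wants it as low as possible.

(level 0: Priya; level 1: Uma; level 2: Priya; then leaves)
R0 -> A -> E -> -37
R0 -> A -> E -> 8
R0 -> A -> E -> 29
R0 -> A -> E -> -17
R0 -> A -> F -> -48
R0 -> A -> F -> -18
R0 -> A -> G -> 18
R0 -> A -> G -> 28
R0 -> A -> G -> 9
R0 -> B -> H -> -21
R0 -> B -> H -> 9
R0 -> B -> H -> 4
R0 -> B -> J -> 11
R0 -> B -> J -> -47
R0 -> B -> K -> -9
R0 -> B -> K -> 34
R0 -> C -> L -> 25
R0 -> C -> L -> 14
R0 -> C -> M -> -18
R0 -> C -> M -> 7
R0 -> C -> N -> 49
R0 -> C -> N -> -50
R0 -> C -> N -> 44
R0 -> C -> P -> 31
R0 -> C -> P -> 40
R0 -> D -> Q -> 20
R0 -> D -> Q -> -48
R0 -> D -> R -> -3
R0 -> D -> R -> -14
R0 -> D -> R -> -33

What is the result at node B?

H (Priya): min(-21, 9, 4) = -21
J (Priya): min(11, -47) = -47
K (Priya): min(-9, 34) = -9
B (Uma): max(-21, -47, -9) = -9

-9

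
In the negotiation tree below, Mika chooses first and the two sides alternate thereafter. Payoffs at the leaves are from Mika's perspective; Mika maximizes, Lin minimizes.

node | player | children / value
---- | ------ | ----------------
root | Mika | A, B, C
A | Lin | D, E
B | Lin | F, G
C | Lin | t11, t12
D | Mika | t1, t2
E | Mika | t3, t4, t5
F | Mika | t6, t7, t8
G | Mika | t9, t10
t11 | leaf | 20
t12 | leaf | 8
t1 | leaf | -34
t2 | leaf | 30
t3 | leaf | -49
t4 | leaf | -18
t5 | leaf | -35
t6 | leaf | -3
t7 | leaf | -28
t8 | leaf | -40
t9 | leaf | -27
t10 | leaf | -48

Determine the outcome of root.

8

D (Mika): max(-34, 30) = 30
E (Mika): max(-49, -18, -35) = -18
A (Lin): min(30, -18) = -18
F (Mika): max(-3, -28, -40) = -3
G (Mika): max(-27, -48) = -27
B (Lin): min(-3, -27) = -27
C (Lin): min(20, 8) = 8
root (Mika): max(-18, -27, 8) = 8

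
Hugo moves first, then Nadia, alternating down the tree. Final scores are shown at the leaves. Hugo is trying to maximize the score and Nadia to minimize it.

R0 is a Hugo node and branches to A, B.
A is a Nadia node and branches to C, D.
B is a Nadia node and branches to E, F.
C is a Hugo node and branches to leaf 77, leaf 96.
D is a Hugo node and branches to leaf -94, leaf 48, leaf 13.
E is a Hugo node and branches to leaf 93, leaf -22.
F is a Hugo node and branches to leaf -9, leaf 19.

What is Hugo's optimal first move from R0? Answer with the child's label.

C (Hugo): max(77, 96) = 96
D (Hugo): max(-94, 48, 13) = 48
A (Nadia): min(96, 48) = 48
E (Hugo): max(93, -22) = 93
F (Hugo): max(-9, 19) = 19
B (Nadia): min(93, 19) = 19
R0 (Hugo): max(48, 19) = 48
Hugo at R0 wants the highest of {A=48, B=19}, so chooses A.

A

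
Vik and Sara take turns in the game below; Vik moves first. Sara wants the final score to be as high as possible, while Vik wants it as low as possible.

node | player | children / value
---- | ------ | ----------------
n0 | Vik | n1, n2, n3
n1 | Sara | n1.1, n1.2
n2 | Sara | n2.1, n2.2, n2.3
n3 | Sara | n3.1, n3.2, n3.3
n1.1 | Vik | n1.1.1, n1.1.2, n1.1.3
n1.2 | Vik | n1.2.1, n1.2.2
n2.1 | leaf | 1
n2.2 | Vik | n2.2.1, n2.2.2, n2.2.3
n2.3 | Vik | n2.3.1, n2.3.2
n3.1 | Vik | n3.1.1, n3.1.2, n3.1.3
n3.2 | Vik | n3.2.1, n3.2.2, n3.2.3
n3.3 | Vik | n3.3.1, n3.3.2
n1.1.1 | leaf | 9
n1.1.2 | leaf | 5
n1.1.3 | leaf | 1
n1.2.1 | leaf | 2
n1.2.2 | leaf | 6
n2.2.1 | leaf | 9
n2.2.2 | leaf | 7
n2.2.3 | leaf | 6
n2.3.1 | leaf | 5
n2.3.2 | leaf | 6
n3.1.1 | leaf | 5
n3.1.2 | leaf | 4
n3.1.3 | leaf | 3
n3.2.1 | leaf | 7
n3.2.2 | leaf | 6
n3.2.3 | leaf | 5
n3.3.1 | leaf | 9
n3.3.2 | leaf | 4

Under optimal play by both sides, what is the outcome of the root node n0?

2

n1.1 (Vik): min(9, 5, 1) = 1
n1.2 (Vik): min(2, 6) = 2
n1 (Sara): max(1, 2) = 2
n2.2 (Vik): min(9, 7, 6) = 6
n2.3 (Vik): min(5, 6) = 5
n2 (Sara): max(1, 6, 5) = 6
n3.1 (Vik): min(5, 4, 3) = 3
n3.2 (Vik): min(7, 6, 5) = 5
n3.3 (Vik): min(9, 4) = 4
n3 (Sara): max(3, 5, 4) = 5
n0 (Vik): min(2, 6, 5) = 2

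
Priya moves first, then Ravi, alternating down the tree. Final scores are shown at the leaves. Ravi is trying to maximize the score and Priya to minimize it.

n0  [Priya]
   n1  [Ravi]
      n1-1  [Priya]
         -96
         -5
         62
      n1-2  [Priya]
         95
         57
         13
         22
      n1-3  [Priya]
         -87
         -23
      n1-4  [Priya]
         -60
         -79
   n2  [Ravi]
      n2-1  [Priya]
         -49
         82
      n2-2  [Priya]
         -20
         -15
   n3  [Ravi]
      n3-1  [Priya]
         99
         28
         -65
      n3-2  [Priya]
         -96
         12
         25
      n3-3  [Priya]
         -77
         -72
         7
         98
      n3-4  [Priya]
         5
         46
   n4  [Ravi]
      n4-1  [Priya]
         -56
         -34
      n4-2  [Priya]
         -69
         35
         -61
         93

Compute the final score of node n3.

n3-1 (Priya): min(99, 28, -65) = -65
n3-2 (Priya): min(-96, 12, 25) = -96
n3-3 (Priya): min(-77, -72, 7, 98) = -77
n3-4 (Priya): min(5, 46) = 5
n3 (Ravi): max(-65, -96, -77, 5) = 5

5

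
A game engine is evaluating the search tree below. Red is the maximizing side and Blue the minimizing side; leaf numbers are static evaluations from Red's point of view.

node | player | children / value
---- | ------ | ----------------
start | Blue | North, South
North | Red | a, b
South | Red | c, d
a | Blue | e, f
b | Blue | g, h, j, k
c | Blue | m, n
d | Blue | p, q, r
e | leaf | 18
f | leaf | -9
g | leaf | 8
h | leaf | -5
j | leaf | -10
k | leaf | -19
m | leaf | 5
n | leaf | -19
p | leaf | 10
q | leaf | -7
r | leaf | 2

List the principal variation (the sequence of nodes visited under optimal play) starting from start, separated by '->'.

start -> North -> a -> f

a (Blue): min(18, -9) = -9
b (Blue): min(8, -5, -10, -19) = -19
North (Red): max(-9, -19) = -9
c (Blue): min(5, -19) = -19
d (Blue): min(10, -7, 2) = -7
South (Red): max(-19, -7) = -7
start (Blue): min(-9, -7) = -9
At start, Blue picks North (lowest: -9).
At North, Red picks a (highest: -9).
At a, Blue picks f (lowest: -9).
Terminal value -9.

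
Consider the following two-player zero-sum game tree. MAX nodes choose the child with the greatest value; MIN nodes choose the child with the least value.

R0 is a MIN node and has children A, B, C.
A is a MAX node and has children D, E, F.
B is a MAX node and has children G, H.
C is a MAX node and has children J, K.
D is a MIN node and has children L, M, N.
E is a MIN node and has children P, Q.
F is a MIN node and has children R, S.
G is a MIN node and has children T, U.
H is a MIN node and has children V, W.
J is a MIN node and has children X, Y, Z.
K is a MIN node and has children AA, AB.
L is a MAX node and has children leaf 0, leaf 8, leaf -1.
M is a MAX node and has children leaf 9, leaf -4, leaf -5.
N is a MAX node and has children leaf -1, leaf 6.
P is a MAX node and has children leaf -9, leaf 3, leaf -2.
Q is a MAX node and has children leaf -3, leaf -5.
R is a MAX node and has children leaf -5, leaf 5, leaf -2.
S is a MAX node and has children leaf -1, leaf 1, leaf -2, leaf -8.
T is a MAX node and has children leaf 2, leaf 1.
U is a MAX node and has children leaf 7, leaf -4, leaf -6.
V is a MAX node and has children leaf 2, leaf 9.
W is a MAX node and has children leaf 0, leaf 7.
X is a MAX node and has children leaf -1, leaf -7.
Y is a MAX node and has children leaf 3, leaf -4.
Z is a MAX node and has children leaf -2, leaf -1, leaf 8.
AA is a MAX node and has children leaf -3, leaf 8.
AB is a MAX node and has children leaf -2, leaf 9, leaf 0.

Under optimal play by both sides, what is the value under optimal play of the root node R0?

6

L (MAX): max(0, 8, -1) = 8
M (MAX): max(9, -4, -5) = 9
N (MAX): max(-1, 6) = 6
D (MIN): min(8, 9, 6) = 6
P (MAX): max(-9, 3, -2) = 3
Q (MAX): max(-3, -5) = -3
E (MIN): min(3, -3) = -3
R (MAX): max(-5, 5, -2) = 5
S (MAX): max(-1, 1, -2, -8) = 1
F (MIN): min(5, 1) = 1
A (MAX): max(6, -3, 1) = 6
T (MAX): max(2, 1) = 2
U (MAX): max(7, -4, -6) = 7
G (MIN): min(2, 7) = 2
V (MAX): max(2, 9) = 9
W (MAX): max(0, 7) = 7
H (MIN): min(9, 7) = 7
B (MAX): max(2, 7) = 7
X (MAX): max(-1, -7) = -1
Y (MAX): max(3, -4) = 3
Z (MAX): max(-2, -1, 8) = 8
J (MIN): min(-1, 3, 8) = -1
AA (MAX): max(-3, 8) = 8
AB (MAX): max(-2, 9, 0) = 9
K (MIN): min(8, 9) = 8
C (MAX): max(-1, 8) = 8
R0 (MIN): min(6, 7, 8) = 6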